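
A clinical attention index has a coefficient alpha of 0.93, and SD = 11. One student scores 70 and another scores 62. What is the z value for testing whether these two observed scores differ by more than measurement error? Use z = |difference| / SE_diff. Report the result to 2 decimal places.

1.94

SEM = 11.000*√(1 − 0.930) ≈ 2.910
Standard error of the difference = 2.910·√2 ≈ 4.116
z = 8 / 4.116 ≈ 1.944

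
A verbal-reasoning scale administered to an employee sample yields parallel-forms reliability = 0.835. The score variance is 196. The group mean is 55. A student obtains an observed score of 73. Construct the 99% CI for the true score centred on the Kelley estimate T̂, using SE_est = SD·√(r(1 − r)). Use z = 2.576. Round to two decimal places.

SD = √196 = 14.0000
Estimated true score = 0.8350*73 + (1 − 0.8350)*55 ≈ 70.0300
SE_est = SD * √(r(1 − r)) = 14.0000 * √0.1378 ≈ 14.0000 * 0.3712 ≈ 5.1965
99% CI: 70.0300 ± 13.3863 ≈ (56.6437, 83.4163)

[56.64, 83.42]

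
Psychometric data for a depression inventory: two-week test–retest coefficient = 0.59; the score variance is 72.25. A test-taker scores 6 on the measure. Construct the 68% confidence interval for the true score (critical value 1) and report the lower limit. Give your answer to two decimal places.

σ = 72.25^(1/2) = 8.5000
SEM = 8.5000*√(1 − 0.5900) ≈ 5.4427
1 * SEM ≈ 5.4427
Lower bound: 6 − 5.4427 = 0.5573

0.56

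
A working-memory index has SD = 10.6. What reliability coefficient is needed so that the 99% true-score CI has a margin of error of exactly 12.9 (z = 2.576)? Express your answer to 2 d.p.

0.78

Required SEM = 12.9 / 2.576 ≈ 5.00776
r = 1 − (5.00776/10.6)² ≈ 1 − 0.22319 ≈ 0.77681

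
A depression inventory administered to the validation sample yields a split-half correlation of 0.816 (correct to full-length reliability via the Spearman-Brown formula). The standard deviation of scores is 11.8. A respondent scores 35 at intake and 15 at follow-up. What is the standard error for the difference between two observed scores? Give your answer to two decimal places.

5.31

Spearman-Brown: r = 2(0.816) / (1 + 0.816) = 1.6320 / 1.8160 ≈ 0.8987
SEM = 11.8000 × √(1 − 0.8987) = 11.8000 × √0.1013 ≈ 11.8000 × 0.3183 ≈ 3.7561
SE_diff = √2 × SEM ≈ 5.3119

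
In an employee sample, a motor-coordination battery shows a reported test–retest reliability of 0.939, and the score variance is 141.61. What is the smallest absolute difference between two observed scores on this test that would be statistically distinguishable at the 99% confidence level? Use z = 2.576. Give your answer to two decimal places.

SD = √141.61 ≈ 11.900
SEM = 11.900 · √(1 − 0.939) = 11.900 · √0.061 ≈ 11.900 · 0.247 ≈ 2.939
SE_diff = √2 · SEM ≈ 4.156
Smallest detectable difference = 2.576·4.156 ≈ 10.707

10.71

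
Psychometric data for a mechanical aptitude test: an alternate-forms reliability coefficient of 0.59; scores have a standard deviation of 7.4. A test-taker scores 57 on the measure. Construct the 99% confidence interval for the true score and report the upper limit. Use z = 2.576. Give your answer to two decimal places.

69.21

SEM = 7.40000·√(1 − 0.59000) ≈ 4.73831
Half-width = 2.576·4.73831 ≈ 12.20589
Upper bound: 57 + 12.20589 = 69.20589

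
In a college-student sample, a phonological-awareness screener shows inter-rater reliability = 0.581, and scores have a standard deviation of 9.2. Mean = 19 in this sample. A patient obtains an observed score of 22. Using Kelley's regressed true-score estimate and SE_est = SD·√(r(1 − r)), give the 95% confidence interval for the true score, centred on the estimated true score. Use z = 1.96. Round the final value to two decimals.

T̂ = 0.581(22) + 0.419(19) ≃ 20.743
SE_est = 9.200×√(0.581×0.419) ≃ 4.539
95% CI: 20.743 ± 8.897 ≃ (11.846, 29.640)

[11.85, 29.64]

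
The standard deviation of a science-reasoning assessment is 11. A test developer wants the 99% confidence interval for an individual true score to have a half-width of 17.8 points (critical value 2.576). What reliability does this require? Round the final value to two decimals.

Required SEM = 17.8 / 2.576 ≈ 6.9099
Required reliability = 1 − (SEM/SD)² = 1 − 0.3946 ≈ 0.6054

0.61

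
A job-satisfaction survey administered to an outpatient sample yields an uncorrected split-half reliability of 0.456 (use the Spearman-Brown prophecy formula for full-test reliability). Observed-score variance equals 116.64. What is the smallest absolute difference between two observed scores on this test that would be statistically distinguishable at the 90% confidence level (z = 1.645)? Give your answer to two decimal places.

15.36

SD = √116.64 ≈ 10.80000
Spearman-Brown: r = 2(0.456) / (1 + 0.456) = 0.91200 / 1.45600 ≈ 0.62637
SEM = 10.80000 × √(1 − 0.62637) = 10.80000 × √0.37363 ≈ 10.80000 × 0.61125 ≈ 6.60150
Standard error of the difference = 6.60150·√2 ≈ 9.33593
Minimum reliable difference = 1.645 × SE_diff ≈ 1.645 × 9.33593 ≈ 15.35760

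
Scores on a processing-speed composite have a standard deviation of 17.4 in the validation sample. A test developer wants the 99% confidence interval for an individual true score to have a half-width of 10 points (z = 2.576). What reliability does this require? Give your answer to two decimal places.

Required SEM = 10 / 2.576 ≃ 3.88199
r = 1 − (3.88199/17.4)² ≃ 1 − 0.04977 ≃ 0.95023

0.95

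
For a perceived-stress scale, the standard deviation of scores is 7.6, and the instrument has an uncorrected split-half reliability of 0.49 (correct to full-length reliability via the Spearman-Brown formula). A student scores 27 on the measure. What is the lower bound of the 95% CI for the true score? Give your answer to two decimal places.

18.29

Spearman-Brown: r = 2(0.49) / (1 + 0.49) = 0.98000 / 1.49000 ≈ 0.65772
SEM = 7.60000×√(1 − 0.65772) ≈ 4.44637
Half-width = 1.96×4.44637 ≈ 8.71488
Lower limit = 27 − 8.71488 ≈ 18.28512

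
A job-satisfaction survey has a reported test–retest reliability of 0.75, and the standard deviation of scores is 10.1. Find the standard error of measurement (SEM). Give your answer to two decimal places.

SEM = 10.1000 * √(1 − 0.7500) = 10.1000 * √0.2500 ≃ 10.1000 * 0.5000 ≃ 5.0500

5.05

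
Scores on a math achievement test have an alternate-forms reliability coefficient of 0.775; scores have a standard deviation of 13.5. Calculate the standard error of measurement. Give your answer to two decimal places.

6.40

The standard error of measurement is 13.50000×√(1 − 0.77500) ≃ 13.50000×0.47434 ≃ 6.40361.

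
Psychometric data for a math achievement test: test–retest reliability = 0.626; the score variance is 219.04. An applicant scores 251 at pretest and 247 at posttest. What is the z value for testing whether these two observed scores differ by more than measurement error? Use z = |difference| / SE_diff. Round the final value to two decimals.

0.31

SD = √219.04 = 14.8000
SEM = 14.8000 · √(1 − 0.6260) = 14.8000 · √0.3740 ≈ 14.8000 · 0.6116 ≈ 9.0510
Standard error of the difference = 9.0510·√2 ≈ 12.8001
z = |251 − 247| / 12.8001 = 4 / 12.8001 ≈ 0.3125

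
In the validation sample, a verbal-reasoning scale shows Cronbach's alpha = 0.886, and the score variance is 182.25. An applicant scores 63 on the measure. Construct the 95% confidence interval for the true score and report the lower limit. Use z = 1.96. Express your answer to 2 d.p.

54.07

σ = 182.25^(1/2) = 13.5000
SEM = 13.5000*√(1 − 0.8860) ≈ 4.5581
Margin = 1.96 * 4.5581 ≈ 8.9339
Lower bound: 63 − 8.9339 = 54.0661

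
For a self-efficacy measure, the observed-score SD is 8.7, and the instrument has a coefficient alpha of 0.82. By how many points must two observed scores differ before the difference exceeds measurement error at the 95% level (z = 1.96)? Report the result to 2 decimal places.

10.23

SEM = 8.700×√(1 − 0.820) ≈ 3.691
Standard error of the difference = 3.691·√2 ≈ 5.220
Minimum reliable difference = 1.96 × SE_diff ≈ 1.96 × 5.220 ≈ 10.231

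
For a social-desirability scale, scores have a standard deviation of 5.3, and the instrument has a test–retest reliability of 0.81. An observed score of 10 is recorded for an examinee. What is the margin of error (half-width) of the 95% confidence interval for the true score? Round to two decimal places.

4.53

The standard error of measurement is 5.30000×√(1 − 0.81000) ≃ 5.30000×0.43589 ≃ 2.31022.
Half-width = 1.96×2.31022 ≃ 4.52802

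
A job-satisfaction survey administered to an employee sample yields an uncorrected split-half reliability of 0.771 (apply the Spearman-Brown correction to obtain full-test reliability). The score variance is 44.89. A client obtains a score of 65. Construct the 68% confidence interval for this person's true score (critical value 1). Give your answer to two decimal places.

SD = √44.89 ≃ 6.700
r_full = 2·0.771 / (1 + 0.771) ≃ 0.871
SEM = 6.700 × √(1 − 0.871) = 6.700 × √0.129 ≃ 6.700 × 0.360 ≃ 2.409
Half-width = 1×2.409 ≃ 2.409
CI = 65 ± 2.409 → [62.591, 67.409]

[62.59, 67.41]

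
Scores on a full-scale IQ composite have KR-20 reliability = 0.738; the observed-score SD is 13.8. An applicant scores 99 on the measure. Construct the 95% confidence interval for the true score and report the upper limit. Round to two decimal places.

112.84

SEM = 13.80000×√(1 − 0.73800) ≈ 7.06366
Half-width = 1.96×7.06366 ≈ 13.84477
Upper limit = 99 + 13.84477 ≈ 112.84477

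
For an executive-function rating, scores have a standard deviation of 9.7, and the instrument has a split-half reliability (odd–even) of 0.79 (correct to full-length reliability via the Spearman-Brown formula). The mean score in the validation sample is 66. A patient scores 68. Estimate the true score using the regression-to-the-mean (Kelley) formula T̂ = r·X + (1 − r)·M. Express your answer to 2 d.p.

r_full = 2·0.79 / (1 + 0.79) ≈ 0.883
T̂ = r·X + (1 − r)·M = 0.883*68 + 0.117*66 ≈ 60.022 + 7.743 ≈ 67.765

67.77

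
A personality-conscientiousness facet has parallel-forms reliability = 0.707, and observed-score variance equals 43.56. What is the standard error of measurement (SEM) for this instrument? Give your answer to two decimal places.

SD = √43.56 ≈ 6.600
SEM = 6.600·√(1 − 0.707) ≈ 3.573

3.57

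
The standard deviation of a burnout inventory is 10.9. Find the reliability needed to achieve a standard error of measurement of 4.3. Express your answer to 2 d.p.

0.84

Required reliability = 1 − (SEM/SD)² = 1 − 0.156 ≃ 0.844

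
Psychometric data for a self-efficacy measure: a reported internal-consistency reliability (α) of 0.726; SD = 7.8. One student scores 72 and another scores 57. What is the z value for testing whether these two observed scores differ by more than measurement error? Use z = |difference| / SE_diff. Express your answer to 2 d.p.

The standard error of measurement is 7.800×√(1 − 0.726) ≈ 7.800×0.523 ≈ 4.083.
Standard error of the difference = 4.083·√2 ≈ 5.774
z = 15 / 5.774 ≈ 2.598

2.60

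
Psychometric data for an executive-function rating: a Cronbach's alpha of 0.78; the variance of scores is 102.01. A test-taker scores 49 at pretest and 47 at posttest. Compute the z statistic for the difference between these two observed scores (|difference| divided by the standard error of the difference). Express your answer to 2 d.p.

σ = 102.01^(1/2) = 10.100
SEM = 10.100×√(1 − 0.780) ≈ 4.737
SE_diff = SEM × √2 ≈ 4.737 × 1.414 ≈ 6.700
z = |49 − 47| / 6.700 = 2 / 6.700 ≈ 0.299

0.30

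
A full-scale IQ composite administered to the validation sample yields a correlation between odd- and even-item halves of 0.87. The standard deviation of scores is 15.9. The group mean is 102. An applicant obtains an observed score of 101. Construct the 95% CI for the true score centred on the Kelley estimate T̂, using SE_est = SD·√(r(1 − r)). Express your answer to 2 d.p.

r_full = 2·0.87 / (1 + 0.87) ≈ 0.9305
Estimated true score = 0.9305*101 + (1 − 0.9305)*102 ≈ 101.0695
SE_est = SD * √(r(1 − r)) = 15.9000 * √0.0647 ≈ 15.9000 * 0.2543 ≈ 4.0439
95% CI: 101.0695 ± 7.9261 ≈ (93.1434, 108.9956)

[93.14, 109.00]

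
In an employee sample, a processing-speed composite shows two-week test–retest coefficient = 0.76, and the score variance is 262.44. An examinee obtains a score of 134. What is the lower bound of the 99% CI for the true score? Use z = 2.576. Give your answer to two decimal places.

SD = √262.44 = 16.20000
SEM = 16.20000 * √(1 − 0.76000) = 16.20000 * √0.24000 ≃ 16.20000 * 0.48990 ≃ 7.93635
Margin = 2.576 * 7.93635 ≃ 20.44403
Lower limit = 134 − 20.44403 ≃ 113.55597

113.56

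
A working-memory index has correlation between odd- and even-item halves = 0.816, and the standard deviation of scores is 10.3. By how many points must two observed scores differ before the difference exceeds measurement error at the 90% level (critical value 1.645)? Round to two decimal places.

7.63

Full-length reliability (Spearman-Brown) = 2(0.816)/(1+0.816) ≃ 0.899
SEM = 10.300·√(1 − 0.899) ≃ 3.279
SE_diff = SEM · √2 ≃ 3.279 · 1.414 ≃ 4.637
Smallest detectable difference = 1.645·4.637 ≃ 7.627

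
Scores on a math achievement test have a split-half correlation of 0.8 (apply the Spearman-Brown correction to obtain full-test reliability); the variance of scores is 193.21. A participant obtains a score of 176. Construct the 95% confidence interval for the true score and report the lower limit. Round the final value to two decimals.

166.92

σ = 193.21^(1/2) = 13.9000
r_full = 2·0.8 / (1 + 0.8) ≈ 0.8889
SEM = 13.9000 × √(1 − 0.8889) = 13.9000 × √0.1111 ≈ 13.9000 × 0.3333 ≈ 4.6333
Margin = 1.96 × 4.6333 ≈ 9.0813
Lower limit = 176 − 9.0813 ≈ 166.9187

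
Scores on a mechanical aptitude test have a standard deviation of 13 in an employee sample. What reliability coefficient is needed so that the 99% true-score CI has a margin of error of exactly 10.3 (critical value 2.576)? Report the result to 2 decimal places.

Required SEM = 10.3 / 2.576 ≃ 3.998
r = 1 − (SEM / SD)² = 1 − (3.998 / 13)² ≃ 1 − 0.095 ≃ 0.905

0.91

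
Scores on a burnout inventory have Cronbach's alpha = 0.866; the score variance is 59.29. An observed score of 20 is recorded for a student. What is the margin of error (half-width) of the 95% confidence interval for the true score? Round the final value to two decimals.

5.52

SD = √59.29 = 7.7000
SEM = 7.7000·√(1 − 0.8660) ≈ 2.8187
1.96 · SEM ≈ 5.5246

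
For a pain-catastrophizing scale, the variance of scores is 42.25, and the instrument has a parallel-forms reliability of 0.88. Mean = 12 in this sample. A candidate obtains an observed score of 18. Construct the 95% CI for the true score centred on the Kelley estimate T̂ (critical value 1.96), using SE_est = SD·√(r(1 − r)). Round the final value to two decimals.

SD = √42.25 = 6.50000
T̂ = r·X + (1 − r)·M = 0.88000×18 + 0.12000×12 = 15.84000 + 1.44000 ≈ 17.28000
SE_est = 6.50000×√(0.88000×0.12000) ≈ 2.11225
CI = 17.28000 ± 1.96 × 2.11225 → [13.13999, 21.42001]

[13.14, 21.42]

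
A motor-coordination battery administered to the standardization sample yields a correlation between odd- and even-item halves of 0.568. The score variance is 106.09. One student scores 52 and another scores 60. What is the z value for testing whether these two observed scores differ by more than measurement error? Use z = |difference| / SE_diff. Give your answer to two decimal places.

SD = √106.09 = 10.3000
Spearman-Brown: r = 2(0.568) / (1 + 0.568) = 1.1360 / 1.5680 ≈ 0.7245
The standard error of measurement is 10.3000*√(1 − 0.7245) ≈ 10.3000*0.5249 ≈ 5.4064.
Standard error of the difference = 5.4064·√2 ≈ 7.6458
z = 8 / 7.6458 ≈ 1.0463

1.05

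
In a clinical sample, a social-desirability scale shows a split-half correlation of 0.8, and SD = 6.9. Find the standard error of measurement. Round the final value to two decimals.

2.30

r_full = 2·0.8 / (1 + 0.8) ≃ 0.8889
SEM = 6.9000*√(1 − 0.8889) ≃ 2.3000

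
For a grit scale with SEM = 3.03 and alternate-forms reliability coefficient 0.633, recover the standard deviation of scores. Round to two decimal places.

5.00

SD = 3.03 / √(1 − 0.633) ≈ 5.002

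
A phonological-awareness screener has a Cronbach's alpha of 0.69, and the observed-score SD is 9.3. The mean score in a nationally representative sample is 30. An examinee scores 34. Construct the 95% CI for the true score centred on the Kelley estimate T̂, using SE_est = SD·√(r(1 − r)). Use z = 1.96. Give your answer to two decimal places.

[24.33, 41.19]

Estimated true score = 0.6900·34 + (1 − 0.6900)·30 ≈ 32.7600
SE_est = 9.3000·√(0.6900·0.3100) ≈ 4.3012
95% CI: 32.7600 ± 8.4303 ≈ (24.3297, 41.1903)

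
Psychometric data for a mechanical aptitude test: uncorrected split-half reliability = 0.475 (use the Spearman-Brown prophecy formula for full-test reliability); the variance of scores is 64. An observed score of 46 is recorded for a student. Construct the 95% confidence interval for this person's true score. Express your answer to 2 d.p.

SD = √64 = 8.0000
r_full = 2·0.475 / (1 + 0.475) ≈ 0.6441
SEM = 8.0000 × √(1 − 0.6441) = 8.0000 × √0.3559 ≈ 8.0000 × 0.5966 ≈ 4.7728
Half-width = 1.96×4.7728 ≈ 9.3547
Interval: (36.6453, 55.3547)

[36.65, 55.35]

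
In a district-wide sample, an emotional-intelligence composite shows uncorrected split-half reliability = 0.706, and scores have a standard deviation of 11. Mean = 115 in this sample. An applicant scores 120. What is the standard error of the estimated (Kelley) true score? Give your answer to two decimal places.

Spearman-Brown: r = 2(0.706) / (1 + 0.706) = 1.4120 / 1.7060 ≈ 0.8277
SE_est = 11.0000×√(0.8277×0.1723) ≈ 4.1544

4.15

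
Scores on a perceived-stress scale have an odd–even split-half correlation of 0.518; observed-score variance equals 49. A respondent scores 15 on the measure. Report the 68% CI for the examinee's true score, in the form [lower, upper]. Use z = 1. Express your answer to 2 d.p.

SD = √49 = 7.00000
Spearman-Brown: r = 2(0.518) / (1 + 0.518) = 1.03600 / 1.51800 ≈ 0.68248
SEM = 7.00000·√(1 − 0.68248) ≈ 3.94444
Half-width = 1·3.94444 ≈ 3.94444
CI = 15 ± 3.94444 → [11.05556, 18.94444]

[11.06, 18.94]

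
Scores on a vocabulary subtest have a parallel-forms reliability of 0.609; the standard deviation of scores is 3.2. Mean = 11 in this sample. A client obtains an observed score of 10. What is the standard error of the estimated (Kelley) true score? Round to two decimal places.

1.56

SE_est = 3.200·√[r(1 − r)] ≃ 1.562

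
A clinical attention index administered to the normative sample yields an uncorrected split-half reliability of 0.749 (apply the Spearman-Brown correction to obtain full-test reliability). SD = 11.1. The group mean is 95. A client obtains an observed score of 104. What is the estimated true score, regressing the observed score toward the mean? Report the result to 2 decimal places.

Full-length reliability (Spearman-Brown) = 2(0.749)/(1+0.749) ≈ 0.856
Estimated true score = 0.856*104 + (1 − 0.856)*95 ≈ 102.708

102.71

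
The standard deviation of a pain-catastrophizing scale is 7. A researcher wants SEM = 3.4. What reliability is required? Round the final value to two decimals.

0.76

r = 1 − (3.400/7)² ≈ 1 − 0.236 ≈ 0.764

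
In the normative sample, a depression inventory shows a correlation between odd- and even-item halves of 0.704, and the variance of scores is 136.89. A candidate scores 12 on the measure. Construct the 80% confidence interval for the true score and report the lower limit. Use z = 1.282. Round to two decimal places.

5.75

SD = √136.89 = 11.700
r_full = 2·0.704 / (1 + 0.704) ≈ 0.826
SEM = 11.700·√(1 − 0.826) ≈ 4.876
Half-width = 1.282·4.876 ≈ 6.252
Lower bound: 12 − 6.252 = 5.748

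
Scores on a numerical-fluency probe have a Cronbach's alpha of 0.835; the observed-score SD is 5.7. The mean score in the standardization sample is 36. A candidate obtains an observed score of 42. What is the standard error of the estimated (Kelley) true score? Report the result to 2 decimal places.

2.12

SE_est = 5.7000·√[r(1 − r)] ≃ 2.1157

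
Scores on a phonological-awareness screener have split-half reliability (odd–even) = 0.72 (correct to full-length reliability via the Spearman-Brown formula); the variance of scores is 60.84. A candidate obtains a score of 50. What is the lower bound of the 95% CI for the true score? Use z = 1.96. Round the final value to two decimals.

43.83

SD = √60.84 ≈ 7.8000
Full-length reliability (Spearman-Brown) = 2(0.72)/(1+0.72) ≈ 0.8372
SEM = 7.8000 × √(1 − 0.8372) = 7.8000 × √0.1628 ≈ 7.8000 × 0.4035 ≈ 3.1471
Margin = 1.96 × 3.1471 ≈ 6.1683
Lower limit = 50 − 6.1683 ≈ 43.8317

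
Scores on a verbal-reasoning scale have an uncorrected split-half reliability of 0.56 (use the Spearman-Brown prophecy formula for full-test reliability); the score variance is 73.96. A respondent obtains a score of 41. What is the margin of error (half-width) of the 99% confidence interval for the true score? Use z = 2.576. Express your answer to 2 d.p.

SD = √73.96 ≃ 8.600
Spearman-Brown: r = 2(0.56) / (1 + 0.56) = 1.120 / 1.560 ≃ 0.718
SEM = 8.600 · √(1 − 0.718) = 8.600 · √0.282 ≃ 8.600 · 0.531 ≃ 4.567
Margin = 2.576 · 4.567 ≃ 11.765

11.77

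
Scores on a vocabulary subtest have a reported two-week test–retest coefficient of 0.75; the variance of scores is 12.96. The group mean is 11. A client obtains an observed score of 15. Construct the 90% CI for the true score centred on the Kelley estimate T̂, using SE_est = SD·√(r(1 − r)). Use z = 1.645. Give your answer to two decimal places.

[11.44, 16.56]

SD = √12.96 ≈ 3.6000
T̂ = r·X + (1 − r)·M = 0.7500·15 + 0.2500·11 = 11.2500 + 2.7500 ≈ 14.0000
SE_est = SD · √(r(1 − r)) = 3.6000 · √0.1875 ≈ 3.6000 · 0.4330 ≈ 1.5588
CI = 14.0000 ± 1.645 · 1.5588 → [11.4357, 16.5643]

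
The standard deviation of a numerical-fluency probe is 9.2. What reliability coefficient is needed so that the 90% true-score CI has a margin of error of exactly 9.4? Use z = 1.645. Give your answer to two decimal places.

Required SEM = 9.4 / 1.645 ≃ 5.714
Required reliability = 1 − (SEM/SD)² = 1 − 0.386 ≃ 0.614

0.61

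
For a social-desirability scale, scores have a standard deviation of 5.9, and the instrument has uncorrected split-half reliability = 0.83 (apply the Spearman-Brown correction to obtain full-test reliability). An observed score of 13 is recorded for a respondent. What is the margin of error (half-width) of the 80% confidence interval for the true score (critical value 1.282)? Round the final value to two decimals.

2.31

Full-length reliability (Spearman-Brown) = 2(0.83)/(1+0.83) ≈ 0.9071
The standard error of measurement is 5.9000×√(1 − 0.9071) ≈ 5.9000×0.3048 ≈ 1.7983.
Margin = 1.282 × 1.7983 ≈ 2.3054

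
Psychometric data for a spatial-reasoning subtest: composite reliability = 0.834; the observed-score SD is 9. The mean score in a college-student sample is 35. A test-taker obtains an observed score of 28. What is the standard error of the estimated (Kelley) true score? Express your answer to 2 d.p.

3.35

SE_est = 9.0000·√(0.8340·0.1660) ≈ 3.3487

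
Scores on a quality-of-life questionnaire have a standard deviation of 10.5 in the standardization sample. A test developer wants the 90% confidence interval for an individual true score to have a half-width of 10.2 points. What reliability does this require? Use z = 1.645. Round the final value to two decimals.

0.65

Required SEM = 10.2 / 1.645 ≃ 6.20061
Required reliability = 1 − (SEM/SD)² = 1 − 0.34873 ≃ 0.65127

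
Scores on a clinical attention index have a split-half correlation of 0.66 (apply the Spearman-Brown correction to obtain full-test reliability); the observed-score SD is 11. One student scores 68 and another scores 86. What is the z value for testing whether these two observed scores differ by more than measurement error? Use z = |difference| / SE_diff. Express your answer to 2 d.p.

2.56

Spearman-Brown: r = 2(0.66) / (1 + 0.66) = 1.320 / 1.660 ≃ 0.795
SEM = 11.000 × √(1 − 0.795) = 11.000 × √0.205 ≃ 11.000 × 0.453 ≃ 4.978
SE_diff = √2 × SEM ≃ 7.040
z = 18 / 7.040 ≃ 2.557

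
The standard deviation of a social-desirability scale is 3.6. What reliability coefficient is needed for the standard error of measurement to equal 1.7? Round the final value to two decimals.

Required reliability = 1 − (SEM/SD)² = 1 − 0.223 ≈ 0.777

0.78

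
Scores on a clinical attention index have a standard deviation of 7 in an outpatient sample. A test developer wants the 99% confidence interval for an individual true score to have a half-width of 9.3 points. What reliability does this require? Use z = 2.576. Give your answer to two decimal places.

0.73

SEM needed = half-width / z = 9.3/2.576 ≃ 3.610
r = 1 − (SEM / SD)² = 1 − (3.610 / 7)² ≃ 1 − 0.266 ≃ 0.734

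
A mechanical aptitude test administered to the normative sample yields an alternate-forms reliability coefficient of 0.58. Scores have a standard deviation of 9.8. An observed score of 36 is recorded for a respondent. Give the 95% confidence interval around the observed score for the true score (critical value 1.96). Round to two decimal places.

[23.55, 48.45]

SEM = 9.8000 · √(1 − 0.5800) = 9.8000 · √0.4200 ≈ 9.8000 · 0.6481 ≈ 6.3511
Margin = 1.96 · 6.3511 ≈ 12.4482
CI = 36 ± 12.4482 → [23.5518, 48.4482]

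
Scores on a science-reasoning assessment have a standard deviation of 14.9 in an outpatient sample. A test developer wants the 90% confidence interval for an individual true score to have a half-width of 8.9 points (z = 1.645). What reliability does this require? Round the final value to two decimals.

0.87

SEM needed = half-width / z = 8.9/1.645 ≈ 5.41033
r = 1 − (SEM / SD)² = 1 − (5.41033 / 14.9)² ≈ 1 − 0.13185 ≈ 0.86815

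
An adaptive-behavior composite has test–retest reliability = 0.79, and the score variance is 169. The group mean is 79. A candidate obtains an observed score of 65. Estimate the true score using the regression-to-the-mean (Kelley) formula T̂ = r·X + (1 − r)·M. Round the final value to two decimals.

Estimated true score = 0.790*65 + (1 − 0.790)*79 ≈ 67.940

67.94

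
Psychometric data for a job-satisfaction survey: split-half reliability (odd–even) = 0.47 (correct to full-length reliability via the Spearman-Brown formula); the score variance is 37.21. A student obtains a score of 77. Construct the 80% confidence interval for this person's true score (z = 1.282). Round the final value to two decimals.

σ = 37.21^(1/2) = 6.100
r_full = 2·0.47 / (1 + 0.47) ≈ 0.639
SEM = 6.100×√(1 − 0.639) ≈ 3.663
1.282 × SEM ≈ 4.696
80% CI: 77 ± 4.696 = [72.304, 81.696]

[72.30, 81.70]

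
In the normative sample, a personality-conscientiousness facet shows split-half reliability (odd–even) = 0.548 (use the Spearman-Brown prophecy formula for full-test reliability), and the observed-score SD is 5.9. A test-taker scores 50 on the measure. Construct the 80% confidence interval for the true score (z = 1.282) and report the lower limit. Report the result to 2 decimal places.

Full-length reliability (Spearman-Brown) = 2(0.548)/(1+0.548) ≃ 0.70801
The standard error of measurement is 5.90000×√(1 − 0.70801) ≃ 5.90000×0.54036 ≃ 3.18813.
Margin = 1.282 × 3.18813 ≃ 4.08718
Lower bound: 50 − 4.08718 = 45.91282

45.91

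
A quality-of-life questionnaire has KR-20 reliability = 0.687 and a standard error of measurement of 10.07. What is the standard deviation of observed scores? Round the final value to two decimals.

18.00

σ = SEM·(1 − r)^(−1/2) ≈ 10.07*1.787 ≈ 17.999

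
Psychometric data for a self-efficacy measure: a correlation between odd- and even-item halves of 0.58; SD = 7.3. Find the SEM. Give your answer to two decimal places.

3.76

r_full = 2·0.58 / (1 + 0.58) ≃ 0.734
SEM = 7.300 * √(1 − 0.734) = 7.300 * √0.266 ≃ 7.300 * 0.516 ≃ 3.764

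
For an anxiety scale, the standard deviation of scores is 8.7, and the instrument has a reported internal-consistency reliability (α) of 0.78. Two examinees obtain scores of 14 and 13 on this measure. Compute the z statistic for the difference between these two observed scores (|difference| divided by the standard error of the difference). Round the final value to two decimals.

SEM = 8.700 * √(1 − 0.780) = 8.700 * √0.220 ≈ 8.700 * 0.469 ≈ 4.081
SE_diff = √2 * SEM ≈ 5.771
z = |14 − 13| / 5.771 = 1 / 5.771 ≈ 0.173

0.17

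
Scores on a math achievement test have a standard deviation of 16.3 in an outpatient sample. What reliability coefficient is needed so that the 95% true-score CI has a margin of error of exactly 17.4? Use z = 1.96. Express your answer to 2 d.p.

0.70

Required SEM = 17.4 / 1.96 ≈ 8.87755
r = 1 − (8.87755/16.3)² ≈ 1 − 0.29663 ≈ 0.70337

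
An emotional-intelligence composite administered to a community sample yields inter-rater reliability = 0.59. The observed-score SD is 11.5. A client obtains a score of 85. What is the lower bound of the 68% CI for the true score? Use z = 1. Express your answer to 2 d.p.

SEM = 11.5000*√(1 − 0.5900) ≃ 7.3636
1 * SEM ≃ 7.3636
Lower limit = 85 − 7.3636 ≃ 77.6364

77.64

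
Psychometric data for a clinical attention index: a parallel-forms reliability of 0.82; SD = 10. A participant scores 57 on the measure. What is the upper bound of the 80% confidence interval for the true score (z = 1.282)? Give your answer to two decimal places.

62.44

SEM = 10.0000·√(1 − 0.8200) ≃ 4.2426
Half-width = 1.282·4.2426 ≃ 5.4391
Upper bound: 57 + 5.4391 = 62.4391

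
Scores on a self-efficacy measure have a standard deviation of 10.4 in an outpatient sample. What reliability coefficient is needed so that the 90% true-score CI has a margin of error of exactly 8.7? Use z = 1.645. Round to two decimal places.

0.74

Required SEM = 8.7 / 1.645 ≃ 5.2888
r = 1 − (5.2888/10.4)² ≃ 1 − 0.2586 ≃ 0.7414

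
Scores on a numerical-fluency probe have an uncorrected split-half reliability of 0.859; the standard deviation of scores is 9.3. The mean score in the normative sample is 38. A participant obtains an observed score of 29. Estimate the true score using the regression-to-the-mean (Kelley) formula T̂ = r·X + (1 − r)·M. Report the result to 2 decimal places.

29.68

r_full = 2·0.859 / (1 + 0.859) ≃ 0.9242
T̂ = r·X + (1 − r)·M = 0.9242×29 + 0.0758×38 ≃ 26.8004 + 2.8822 ≃ 29.6826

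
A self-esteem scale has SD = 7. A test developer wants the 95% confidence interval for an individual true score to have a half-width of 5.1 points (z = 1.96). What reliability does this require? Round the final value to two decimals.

SEM needed = half-width / z = 5.1/1.96 ≈ 2.6020
r = 1 − (SEM / SD)² = 1 − (2.6020 / 7)² ≈ 1 − 0.1382 ≈ 0.8618

0.86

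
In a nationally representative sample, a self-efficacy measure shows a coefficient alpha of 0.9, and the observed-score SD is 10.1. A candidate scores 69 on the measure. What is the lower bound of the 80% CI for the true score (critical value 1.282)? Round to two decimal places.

64.91

SEM = 10.1000 · √(1 − 0.9000) = 10.1000 · √0.1000 ≃ 10.1000 · 0.3162 ≃ 3.1939
1.282 · SEM ≃ 4.0946
Lower bound: 69 − 4.0946 = 64.9054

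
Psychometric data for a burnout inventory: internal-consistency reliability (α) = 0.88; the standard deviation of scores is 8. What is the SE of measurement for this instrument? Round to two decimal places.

2.77

SEM = 8.0000 · √(1 − 0.8800) = 8.0000 · √0.1200 ≈ 8.0000 · 0.3464 ≈ 2.7713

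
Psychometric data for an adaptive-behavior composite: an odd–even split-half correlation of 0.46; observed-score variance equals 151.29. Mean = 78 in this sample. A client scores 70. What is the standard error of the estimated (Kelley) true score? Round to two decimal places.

5.94

σ = 151.29^(1/2) = 12.3000
Spearman-Brown: r = 2(0.46) / (1 + 0.46) = 0.9200 / 1.4600 ≈ 0.6301
SE_est = 12.3000×√(0.6301×0.3699) ≈ 5.9380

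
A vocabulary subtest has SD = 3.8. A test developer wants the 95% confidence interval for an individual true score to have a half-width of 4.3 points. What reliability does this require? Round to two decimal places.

0.67

SEM needed = half-width / z = 4.3/1.96 ≈ 2.194
Required reliability = 1 − (SEM/SD)² = 1 − 0.333 ≈ 0.667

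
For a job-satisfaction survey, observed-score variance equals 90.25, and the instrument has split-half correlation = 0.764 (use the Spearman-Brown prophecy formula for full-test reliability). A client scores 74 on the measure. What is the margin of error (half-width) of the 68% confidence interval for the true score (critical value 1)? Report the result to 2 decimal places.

3.47

σ = 90.25^(1/2) = 9.5000
Spearman-Brown: r = 2(0.764) / (1 + 0.764) = 1.5280 / 1.7640 ≈ 0.8662
SEM = 9.5000 · √(1 − 0.8662) = 9.5000 · √0.1338 ≈ 9.5000 · 0.3658 ≈ 3.4748
Margin = 1 · 3.4748 ≈ 3.4748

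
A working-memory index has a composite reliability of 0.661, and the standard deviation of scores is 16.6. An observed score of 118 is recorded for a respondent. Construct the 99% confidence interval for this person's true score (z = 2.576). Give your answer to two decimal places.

The standard error of measurement is 16.60000×√(1 − 0.66100) ≈ 16.60000×0.58224 ≈ 9.66514.
Half-width = 2.576×9.66514 ≈ 24.89739
Interval: (93.10261, 142.89739)

[93.10, 142.90]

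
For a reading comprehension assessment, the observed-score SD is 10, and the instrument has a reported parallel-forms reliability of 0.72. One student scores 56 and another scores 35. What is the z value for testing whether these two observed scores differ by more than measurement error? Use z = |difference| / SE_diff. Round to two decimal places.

SEM = 10.0000 · √(1 − 0.7200) = 10.0000 · √0.2800 ≈ 10.0000 · 0.5292 ≈ 5.2915
Standard error of the difference = 5.2915·√2 ≈ 7.4833
z = 21 / 7.4833 ≈ 2.8062

2.81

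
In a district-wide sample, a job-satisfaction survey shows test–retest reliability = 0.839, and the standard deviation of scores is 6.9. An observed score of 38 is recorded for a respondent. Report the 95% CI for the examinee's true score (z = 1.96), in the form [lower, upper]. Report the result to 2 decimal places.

SEM = 6.900 × √(1 − 0.839) = 6.900 × √0.161 ≈ 6.900 × 0.401 ≈ 2.769
1.96 × SEM ≈ 5.426
CI = 38 ± 5.426 → [32.574, 43.426]

[32.57, 43.43]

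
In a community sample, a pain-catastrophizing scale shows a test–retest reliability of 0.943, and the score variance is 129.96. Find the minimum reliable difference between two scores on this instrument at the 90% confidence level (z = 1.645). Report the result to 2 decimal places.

6.33

σ = 129.96^(1/2) = 11.4000
SEM = 11.4000 * √(1 − 0.9430) = 11.4000 * √0.0570 ≃ 11.4000 * 0.2387 ≃ 2.7217
SE_diff = √2 * SEM ≃ 3.8491
Minimum reliable difference = 1.645 * SE_diff ≃ 1.645 * 3.8491 ≃ 6.3317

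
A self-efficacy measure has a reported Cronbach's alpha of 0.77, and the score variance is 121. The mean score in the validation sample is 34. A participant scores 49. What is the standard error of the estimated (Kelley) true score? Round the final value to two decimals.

σ = 121^(1/2) = 11.00000
SE_est = SD * √(r(1 − r)) = 11.00000 * √0.17710 ≈ 11.00000 * 0.42083 ≈ 4.62916

4.63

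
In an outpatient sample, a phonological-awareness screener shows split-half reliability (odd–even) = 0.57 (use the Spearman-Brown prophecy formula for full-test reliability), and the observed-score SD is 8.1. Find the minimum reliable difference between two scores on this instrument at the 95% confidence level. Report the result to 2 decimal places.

11.75

r_full = 2·0.57 / (1 + 0.57) ≈ 0.7261
SEM = 8.1000×√(1 − 0.7261) ≈ 4.2391
SE_diff = SEM × √2 ≈ 4.2391 × 1.4142 ≈ 5.9949
Smallest detectable difference = 1.96×5.9949 ≈ 11.7501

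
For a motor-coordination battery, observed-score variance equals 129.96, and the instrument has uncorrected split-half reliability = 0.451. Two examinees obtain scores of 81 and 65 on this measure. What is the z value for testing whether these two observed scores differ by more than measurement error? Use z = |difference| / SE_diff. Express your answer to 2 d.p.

SD = √129.96 = 11.400
r_full = 2·0.451 / (1 + 0.451) ≈ 0.622
SEM = 11.400 × √(1 − 0.622) = 11.400 × √0.378 ≈ 11.400 × 0.615 ≈ 7.012
SE_diff = SEM × √2 ≈ 7.012 × 1.414 ≈ 9.917
z = |81 − 65| / 9.917 = 16 / 9.917 ≈ 1.613

1.61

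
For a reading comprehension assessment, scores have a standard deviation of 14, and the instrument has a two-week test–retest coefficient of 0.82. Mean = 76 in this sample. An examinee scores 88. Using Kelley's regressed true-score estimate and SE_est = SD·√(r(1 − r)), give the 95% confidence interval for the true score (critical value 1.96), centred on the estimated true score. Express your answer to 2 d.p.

[75.30, 96.38]

T̂ = r·X + (1 − r)·M = 0.8200×88 + 0.1800×76 = 72.1600 + 13.6800 ≈ 85.8400
SE_est = SD × √(r(1 − r)) = 14.0000 × √0.1476 ≈ 14.0000 × 0.3842 ≈ 5.3786
CI = 85.8400 ± 1.96 × 5.3786 → [75.2979, 96.3821]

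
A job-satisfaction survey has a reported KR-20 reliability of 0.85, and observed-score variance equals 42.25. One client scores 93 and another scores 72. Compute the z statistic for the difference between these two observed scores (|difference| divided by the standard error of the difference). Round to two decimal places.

5.90

SD = √42.25 = 6.500
SEM = 6.500 * √(1 − 0.850) = 6.500 * √0.150 ≈ 6.500 * 0.387 ≈ 2.517
Standard error of the difference = 2.517·√2 ≈ 3.560
z = 21 / 3.560 ≈ 5.899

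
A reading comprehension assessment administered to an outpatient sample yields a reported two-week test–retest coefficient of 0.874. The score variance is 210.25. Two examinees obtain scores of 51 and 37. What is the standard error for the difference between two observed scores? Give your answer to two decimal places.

7.28

SD = √210.25 = 14.500
SEM = 14.500*√(1 − 0.874) ≈ 5.147
SE_diff = √2 * SEM ≈ 7.279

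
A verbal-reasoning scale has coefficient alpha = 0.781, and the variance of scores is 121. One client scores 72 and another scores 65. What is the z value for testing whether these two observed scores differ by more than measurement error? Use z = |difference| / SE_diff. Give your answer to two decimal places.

SD = √121 = 11.00000
SEM = 11.00000 * √(1 − 0.78100) = 11.00000 * √0.21900 ≈ 11.00000 * 0.46797 ≈ 5.14772
SE_diff = SEM * √2 ≈ 5.14772 * 1.41421 ≈ 7.27997
z = 7 / 7.27997 ≈ 0.96154

0.96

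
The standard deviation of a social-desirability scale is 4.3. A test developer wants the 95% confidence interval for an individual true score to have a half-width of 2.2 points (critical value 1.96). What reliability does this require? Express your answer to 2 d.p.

0.93

Required SEM = 2.2 / 1.96 ≈ 1.1224
r = 1 − (SEM / SD)² = 1 − (1.1224 / 4.3)² ≈ 1 − 0.0681 ≈ 0.9319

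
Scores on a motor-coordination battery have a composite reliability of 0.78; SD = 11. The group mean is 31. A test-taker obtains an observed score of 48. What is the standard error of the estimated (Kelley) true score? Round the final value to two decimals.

SE_est = 11.0000×√(0.7800×0.2200) ≈ 4.5567

4.56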